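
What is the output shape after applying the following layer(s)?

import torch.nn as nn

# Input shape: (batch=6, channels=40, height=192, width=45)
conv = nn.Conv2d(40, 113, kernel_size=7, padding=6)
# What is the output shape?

Input shape: (6, 40, 192, 45)
Output shape: (6, 113, 198, 51)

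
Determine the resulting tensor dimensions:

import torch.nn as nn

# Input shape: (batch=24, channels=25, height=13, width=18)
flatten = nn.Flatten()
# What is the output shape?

Input shape: (24, 25, 13, 18)
Output shape: (24, 5850)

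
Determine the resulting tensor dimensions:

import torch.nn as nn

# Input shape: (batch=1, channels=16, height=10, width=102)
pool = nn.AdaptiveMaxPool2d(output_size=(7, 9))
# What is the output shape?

Input shape: (1, 16, 10, 102)
Output shape: (1, 16, 7, 9)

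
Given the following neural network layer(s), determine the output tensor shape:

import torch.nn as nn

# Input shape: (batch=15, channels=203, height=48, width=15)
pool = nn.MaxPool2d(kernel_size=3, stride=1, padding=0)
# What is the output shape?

Input shape: (15, 203, 48, 15)
Output shape: (15, 203, 46, 13)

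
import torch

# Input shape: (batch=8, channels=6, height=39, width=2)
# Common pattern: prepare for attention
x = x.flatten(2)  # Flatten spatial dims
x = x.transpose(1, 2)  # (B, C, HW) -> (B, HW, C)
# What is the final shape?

Input shape: (8, 6, 39, 2)
  -> after flatten(2): (8, 6, 78)
Output shape: (8, 78, 6)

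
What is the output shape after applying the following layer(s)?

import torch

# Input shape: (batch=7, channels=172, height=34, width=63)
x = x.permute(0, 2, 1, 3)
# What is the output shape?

Input shape: (7, 172, 34, 63)
Output shape: (7, 34, 172, 63)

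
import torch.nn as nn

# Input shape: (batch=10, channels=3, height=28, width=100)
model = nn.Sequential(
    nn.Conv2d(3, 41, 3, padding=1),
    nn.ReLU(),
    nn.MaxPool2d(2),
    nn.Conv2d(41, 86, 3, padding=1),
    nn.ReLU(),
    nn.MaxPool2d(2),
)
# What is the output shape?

Input shape: (10, 3, 28, 100)
  -> after first Conv2d: (10, 41, 28, 100)
  -> after first MaxPool2d: (10, 41, 14, 50)
  -> after second Conv2d: (10, 86, 14, 50)
Output shape: (10, 86, 7, 25)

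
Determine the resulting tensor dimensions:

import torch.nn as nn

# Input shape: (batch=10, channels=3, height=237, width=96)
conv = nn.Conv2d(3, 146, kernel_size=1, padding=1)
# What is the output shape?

Input shape: (10, 3, 237, 96)
Output shape: (10, 146, 239, 98)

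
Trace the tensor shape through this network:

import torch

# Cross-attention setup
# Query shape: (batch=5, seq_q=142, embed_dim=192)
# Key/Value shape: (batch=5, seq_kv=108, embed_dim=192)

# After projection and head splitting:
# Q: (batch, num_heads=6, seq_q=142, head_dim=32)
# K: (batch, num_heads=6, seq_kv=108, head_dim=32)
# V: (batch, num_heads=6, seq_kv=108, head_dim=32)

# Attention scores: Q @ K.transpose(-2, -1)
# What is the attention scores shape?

Input shape: (5, 142, 192)
Output shape: (5, 6, 142, 108)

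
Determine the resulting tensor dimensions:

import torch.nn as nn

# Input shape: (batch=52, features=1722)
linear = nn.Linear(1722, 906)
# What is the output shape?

Input shape: (52, 1722)
Output shape: (52, 906)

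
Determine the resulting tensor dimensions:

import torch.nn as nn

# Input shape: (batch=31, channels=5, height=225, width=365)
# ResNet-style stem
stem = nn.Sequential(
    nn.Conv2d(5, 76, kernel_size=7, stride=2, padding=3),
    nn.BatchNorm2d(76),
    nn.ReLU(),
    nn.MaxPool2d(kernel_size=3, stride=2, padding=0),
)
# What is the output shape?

Input shape: (31, 5, 225, 365)
  -> after Conv2d 7x7 stride=2: (31, 76, 113, 183)
Output shape: (31, 76, 56, 91)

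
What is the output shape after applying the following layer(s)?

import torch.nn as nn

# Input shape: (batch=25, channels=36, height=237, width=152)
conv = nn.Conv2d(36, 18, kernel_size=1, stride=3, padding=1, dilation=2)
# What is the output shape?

Input shape: (25, 36, 237, 152)
Output shape: (25, 18, 80, 52)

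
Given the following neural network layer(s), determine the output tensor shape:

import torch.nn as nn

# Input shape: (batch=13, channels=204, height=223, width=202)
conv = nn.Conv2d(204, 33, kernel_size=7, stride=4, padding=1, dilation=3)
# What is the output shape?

Input shape: (13, 204, 223, 202)
Output shape: (13, 33, 52, 47)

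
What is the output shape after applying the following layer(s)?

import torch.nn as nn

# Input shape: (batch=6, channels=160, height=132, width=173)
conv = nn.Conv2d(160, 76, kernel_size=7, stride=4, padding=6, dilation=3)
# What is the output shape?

Input shape: (6, 160, 132, 173)
Output shape: (6, 76, 32, 42)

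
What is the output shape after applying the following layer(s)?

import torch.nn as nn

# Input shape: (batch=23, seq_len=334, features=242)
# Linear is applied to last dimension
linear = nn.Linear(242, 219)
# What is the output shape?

Input shape: (23, 334, 242)
Output shape: (23, 334, 219)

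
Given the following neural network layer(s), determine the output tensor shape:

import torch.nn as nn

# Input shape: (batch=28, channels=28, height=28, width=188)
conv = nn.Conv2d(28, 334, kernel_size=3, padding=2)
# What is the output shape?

Input shape: (28, 28, 28, 188)
Output shape: (28, 334, 30, 190)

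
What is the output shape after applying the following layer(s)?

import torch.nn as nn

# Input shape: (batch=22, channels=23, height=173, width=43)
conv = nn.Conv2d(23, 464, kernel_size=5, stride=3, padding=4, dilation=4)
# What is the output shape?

Input shape: (22, 23, 173, 43)
Output shape: (22, 464, 55, 12)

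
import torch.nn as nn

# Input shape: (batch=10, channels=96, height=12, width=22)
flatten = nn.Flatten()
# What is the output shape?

Input shape: (10, 96, 12, 22)
Output shape: (10, 25344)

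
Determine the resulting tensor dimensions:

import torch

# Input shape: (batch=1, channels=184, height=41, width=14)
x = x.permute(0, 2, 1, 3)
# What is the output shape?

Input shape: (1, 184, 41, 14)
Output shape: (1, 41, 184, 14)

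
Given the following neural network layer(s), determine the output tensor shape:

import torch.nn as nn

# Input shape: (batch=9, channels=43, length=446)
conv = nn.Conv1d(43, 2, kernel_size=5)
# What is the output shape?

Input shape: (9, 43, 446)
Output shape: (9, 2, 442)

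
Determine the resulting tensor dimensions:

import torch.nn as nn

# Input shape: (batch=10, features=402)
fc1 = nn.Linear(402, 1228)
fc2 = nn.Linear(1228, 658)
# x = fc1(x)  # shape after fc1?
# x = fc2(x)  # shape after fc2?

Input shape: (10, 402)
  -> after fc1: (10, 1228)
Output shape: (10, 658)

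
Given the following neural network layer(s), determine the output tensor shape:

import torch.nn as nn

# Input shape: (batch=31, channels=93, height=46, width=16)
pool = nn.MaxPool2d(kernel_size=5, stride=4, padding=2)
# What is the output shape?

Input shape: (31, 93, 46, 16)
Output shape: (31, 93, 12, 4)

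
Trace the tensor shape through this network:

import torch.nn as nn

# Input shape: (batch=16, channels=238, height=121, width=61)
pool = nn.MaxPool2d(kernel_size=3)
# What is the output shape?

Input shape: (16, 238, 121, 61)
Output shape: (16, 238, 40, 20)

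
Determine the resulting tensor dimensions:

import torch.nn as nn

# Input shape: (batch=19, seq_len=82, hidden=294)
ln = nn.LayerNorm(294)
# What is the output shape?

Input shape: (19, 82, 294)
Output shape: (19, 82, 294)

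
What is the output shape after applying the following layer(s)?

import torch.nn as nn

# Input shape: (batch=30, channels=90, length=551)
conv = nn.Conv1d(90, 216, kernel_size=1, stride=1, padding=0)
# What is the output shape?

Input shape: (30, 90, 551)
Output shape: (30, 216, 551)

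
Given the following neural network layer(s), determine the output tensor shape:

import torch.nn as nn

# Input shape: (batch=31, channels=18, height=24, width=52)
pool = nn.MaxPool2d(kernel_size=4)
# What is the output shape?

Input shape: (31, 18, 24, 52)
Output shape: (31, 18, 6, 13)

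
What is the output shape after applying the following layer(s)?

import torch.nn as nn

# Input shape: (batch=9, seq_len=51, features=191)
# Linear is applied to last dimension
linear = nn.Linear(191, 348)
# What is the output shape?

Input shape: (9, 51, 191)
Output shape: (9, 51, 348)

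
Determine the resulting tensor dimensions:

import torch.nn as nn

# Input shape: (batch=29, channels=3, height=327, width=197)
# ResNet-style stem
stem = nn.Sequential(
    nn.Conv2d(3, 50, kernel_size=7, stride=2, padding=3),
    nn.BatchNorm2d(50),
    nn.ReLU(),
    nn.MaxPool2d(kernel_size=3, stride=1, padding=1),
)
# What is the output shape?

Input shape: (29, 3, 327, 197)
  -> after Conv2d 7x7 stride=2: (29, 50, 164, 99)
Output shape: (29, 50, 164, 99)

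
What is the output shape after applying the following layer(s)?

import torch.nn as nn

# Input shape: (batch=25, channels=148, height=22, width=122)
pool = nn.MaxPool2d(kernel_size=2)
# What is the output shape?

Input shape: (25, 148, 22, 122)
Output shape: (25, 148, 11, 61)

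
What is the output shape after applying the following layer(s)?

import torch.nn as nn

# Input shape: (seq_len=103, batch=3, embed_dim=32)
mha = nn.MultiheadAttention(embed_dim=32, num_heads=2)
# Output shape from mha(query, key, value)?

Input shape: (103, 3, 32)
Output shape: (103, 3, 32)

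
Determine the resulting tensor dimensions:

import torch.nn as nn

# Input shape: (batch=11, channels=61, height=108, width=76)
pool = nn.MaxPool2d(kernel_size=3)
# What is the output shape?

Input shape: (11, 61, 108, 76)
Output shape: (11, 61, 36, 25)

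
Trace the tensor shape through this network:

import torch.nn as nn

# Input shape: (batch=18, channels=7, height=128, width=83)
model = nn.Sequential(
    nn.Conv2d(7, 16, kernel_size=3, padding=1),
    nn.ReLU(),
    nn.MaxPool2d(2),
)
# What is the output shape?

Input shape: (18, 7, 128, 83)
  -> after Conv2d: (18, 16, 128, 83)
  -> after ReLU: (18, 16, 128, 83)
Output shape: (18, 16, 64, 41)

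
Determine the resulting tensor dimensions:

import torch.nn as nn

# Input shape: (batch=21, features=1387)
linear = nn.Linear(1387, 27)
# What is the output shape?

Input shape: (21, 1387)
Output shape: (21, 27)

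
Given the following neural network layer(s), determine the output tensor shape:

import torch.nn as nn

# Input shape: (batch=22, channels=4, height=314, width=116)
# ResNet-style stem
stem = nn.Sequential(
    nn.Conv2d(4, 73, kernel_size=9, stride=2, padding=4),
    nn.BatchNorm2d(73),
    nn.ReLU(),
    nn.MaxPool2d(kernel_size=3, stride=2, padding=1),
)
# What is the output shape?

Input shape: (22, 4, 314, 116)
  -> after Conv2d 9x9 stride=2: (22, 73, 157, 58)
Output shape: (22, 73, 79, 29)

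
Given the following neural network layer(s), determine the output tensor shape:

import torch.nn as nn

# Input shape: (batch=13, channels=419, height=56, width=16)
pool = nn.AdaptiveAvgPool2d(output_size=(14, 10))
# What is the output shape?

Input shape: (13, 419, 56, 16)
Output shape: (13, 419, 14, 10)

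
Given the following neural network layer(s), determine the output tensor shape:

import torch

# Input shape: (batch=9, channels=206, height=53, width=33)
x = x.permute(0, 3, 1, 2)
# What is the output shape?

Input shape: (9, 206, 53, 33)
Output shape: (9, 33, 206, 53)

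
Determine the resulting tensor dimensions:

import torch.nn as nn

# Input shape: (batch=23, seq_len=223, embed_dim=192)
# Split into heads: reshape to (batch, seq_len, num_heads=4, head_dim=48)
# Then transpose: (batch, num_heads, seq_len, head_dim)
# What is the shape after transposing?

Input shape: (23, 223, 192)
  -> after reshape: (23, 223, 4, 48)
Output shape: (23, 4, 223, 48)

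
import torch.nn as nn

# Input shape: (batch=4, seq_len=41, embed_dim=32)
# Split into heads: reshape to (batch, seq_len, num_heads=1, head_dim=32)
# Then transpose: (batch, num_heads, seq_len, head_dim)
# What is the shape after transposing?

Input shape: (4, 41, 32)
  -> after reshape: (4, 41, 1, 32)
Output shape: (4, 1, 41, 32)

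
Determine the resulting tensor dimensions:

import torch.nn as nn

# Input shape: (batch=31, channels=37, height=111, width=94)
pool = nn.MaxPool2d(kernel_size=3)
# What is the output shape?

Input shape: (31, 37, 111, 94)
Output shape: (31, 37, 37, 31)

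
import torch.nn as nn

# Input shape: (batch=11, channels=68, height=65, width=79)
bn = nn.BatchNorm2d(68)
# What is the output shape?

Input shape: (11, 68, 65, 79)
Output shape: (11, 68, 65, 79)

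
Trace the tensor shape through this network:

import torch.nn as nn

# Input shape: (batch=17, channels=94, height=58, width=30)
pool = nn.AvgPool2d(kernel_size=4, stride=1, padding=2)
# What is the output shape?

Input shape: (17, 94, 58, 30)
Output shape: (17, 94, 59, 31)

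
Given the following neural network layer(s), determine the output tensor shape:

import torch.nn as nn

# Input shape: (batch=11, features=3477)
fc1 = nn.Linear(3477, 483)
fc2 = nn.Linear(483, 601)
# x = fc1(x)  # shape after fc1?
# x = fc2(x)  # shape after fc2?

Input shape: (11, 3477)
  -> after fc1: (11, 483)
Output shape: (11, 601)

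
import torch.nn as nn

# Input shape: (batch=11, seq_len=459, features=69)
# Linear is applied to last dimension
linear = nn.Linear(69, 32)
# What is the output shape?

Input shape: (11, 459, 69)
Output shape: (11, 459, 32)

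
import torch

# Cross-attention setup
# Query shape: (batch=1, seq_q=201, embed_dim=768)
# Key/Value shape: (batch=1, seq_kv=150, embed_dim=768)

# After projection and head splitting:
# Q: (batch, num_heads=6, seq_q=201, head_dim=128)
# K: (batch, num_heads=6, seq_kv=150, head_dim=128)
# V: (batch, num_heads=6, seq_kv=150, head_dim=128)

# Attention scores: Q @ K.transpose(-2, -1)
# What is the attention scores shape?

Input shape: (1, 201, 768)
Output shape: (1, 6, 201, 150)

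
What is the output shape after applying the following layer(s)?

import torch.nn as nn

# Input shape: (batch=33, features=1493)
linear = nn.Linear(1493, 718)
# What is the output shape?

Input shape: (33, 1493)
Output shape: (33, 718)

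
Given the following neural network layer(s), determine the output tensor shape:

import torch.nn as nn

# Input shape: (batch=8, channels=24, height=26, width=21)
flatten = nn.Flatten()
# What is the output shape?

Input shape: (8, 24, 26, 21)
Output shape: (8, 13104)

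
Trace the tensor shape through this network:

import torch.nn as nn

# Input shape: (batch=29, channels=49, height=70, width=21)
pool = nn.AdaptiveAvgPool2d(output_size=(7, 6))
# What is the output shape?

Input shape: (29, 49, 70, 21)
Output shape: (29, 49, 7, 6)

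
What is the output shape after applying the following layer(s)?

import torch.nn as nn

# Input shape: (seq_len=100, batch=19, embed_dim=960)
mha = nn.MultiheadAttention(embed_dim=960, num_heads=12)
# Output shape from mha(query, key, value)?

Input shape: (100, 19, 960)
Output shape: (100, 19, 960)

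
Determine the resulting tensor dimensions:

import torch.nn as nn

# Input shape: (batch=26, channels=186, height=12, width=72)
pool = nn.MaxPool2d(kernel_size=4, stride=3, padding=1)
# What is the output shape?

Input shape: (26, 186, 12, 72)
Output shape: (26, 186, 4, 24)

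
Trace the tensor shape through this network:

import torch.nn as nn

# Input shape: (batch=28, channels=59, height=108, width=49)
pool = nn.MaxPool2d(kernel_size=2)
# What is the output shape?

Input shape: (28, 59, 108, 49)
Output shape: (28, 59, 54, 24)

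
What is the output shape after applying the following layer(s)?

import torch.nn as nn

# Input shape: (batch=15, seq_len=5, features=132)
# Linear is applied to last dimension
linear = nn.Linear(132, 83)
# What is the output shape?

Input shape: (15, 5, 132)
Output shape: (15, 5, 83)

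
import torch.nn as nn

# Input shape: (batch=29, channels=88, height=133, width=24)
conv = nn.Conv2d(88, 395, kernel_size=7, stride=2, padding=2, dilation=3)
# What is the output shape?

Input shape: (29, 88, 133, 24)
Output shape: (29, 395, 60, 5)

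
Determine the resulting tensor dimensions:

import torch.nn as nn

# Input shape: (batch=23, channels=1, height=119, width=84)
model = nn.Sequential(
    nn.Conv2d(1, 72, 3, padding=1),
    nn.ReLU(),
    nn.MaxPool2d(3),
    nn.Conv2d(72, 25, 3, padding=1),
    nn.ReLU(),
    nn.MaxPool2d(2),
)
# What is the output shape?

Input shape: (23, 1, 119, 84)
  -> after first Conv2d: (23, 72, 119, 84)
  -> after first MaxPool2d: (23, 72, 39, 28)
  -> after second Conv2d: (23, 25, 39, 28)
Output shape: (23, 25, 19, 14)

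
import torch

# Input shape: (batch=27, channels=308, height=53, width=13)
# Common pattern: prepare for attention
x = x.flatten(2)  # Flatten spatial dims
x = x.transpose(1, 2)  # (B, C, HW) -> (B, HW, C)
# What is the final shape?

Input shape: (27, 308, 53, 13)
  -> after flatten(2): (27, 308, 689)
Output shape: (27, 689, 308)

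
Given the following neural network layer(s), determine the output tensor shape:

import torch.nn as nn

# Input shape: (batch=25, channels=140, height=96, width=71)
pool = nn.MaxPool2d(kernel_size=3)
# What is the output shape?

Input shape: (25, 140, 96, 71)
Output shape: (25, 140, 32, 23)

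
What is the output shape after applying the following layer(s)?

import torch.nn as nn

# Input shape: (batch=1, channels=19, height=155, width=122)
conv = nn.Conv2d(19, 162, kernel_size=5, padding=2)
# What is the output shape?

Input shape: (1, 19, 155, 122)
Output shape: (1, 162, 155, 122)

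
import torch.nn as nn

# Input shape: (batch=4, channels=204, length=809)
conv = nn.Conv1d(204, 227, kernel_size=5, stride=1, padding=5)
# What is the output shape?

Input shape: (4, 204, 809)
Output shape: (4, 227, 815)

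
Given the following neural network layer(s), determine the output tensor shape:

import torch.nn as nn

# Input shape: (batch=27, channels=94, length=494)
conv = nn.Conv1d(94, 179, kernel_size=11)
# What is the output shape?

Input shape: (27, 94, 494)
Output shape: (27, 179, 484)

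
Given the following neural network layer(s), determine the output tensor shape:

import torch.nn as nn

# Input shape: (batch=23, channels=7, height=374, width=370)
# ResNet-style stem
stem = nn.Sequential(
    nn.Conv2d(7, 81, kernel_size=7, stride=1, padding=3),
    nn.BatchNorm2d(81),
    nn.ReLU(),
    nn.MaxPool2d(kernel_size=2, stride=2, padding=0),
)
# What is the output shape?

Input shape: (23, 7, 374, 370)
  -> after Conv2d 7x7 stride=1: (23, 81, 374, 370)
Output shape: (23, 81, 187, 185)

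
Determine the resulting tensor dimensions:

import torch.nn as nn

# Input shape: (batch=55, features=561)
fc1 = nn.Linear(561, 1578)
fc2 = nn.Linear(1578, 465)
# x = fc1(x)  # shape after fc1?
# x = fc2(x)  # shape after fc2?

Input shape: (55, 561)
  -> after fc1: (55, 1578)
Output shape: (55, 465)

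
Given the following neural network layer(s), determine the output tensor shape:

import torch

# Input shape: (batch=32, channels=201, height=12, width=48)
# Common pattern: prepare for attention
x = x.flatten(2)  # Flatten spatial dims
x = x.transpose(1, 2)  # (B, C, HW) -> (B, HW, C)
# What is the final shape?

Input shape: (32, 201, 12, 48)
  -> after flatten(2): (32, 201, 576)
Output shape: (32, 576, 201)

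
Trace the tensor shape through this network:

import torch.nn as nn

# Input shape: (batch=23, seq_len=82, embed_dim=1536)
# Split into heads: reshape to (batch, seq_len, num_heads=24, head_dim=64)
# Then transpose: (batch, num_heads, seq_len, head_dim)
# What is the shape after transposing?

Input shape: (23, 82, 1536)
  -> after reshape: (23, 82, 24, 64)
Output shape: (23, 24, 82, 64)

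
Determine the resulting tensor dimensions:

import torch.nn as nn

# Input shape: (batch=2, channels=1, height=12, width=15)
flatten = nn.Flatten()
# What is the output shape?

Input shape: (2, 1, 12, 15)
Output shape: (2, 180)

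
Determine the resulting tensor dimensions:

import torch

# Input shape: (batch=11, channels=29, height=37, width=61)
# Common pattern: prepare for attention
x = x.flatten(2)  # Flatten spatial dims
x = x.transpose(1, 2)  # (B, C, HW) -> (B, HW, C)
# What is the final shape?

Input shape: (11, 29, 37, 61)
  -> after flatten(2): (11, 29, 2257)
Output shape: (11, 2257, 29)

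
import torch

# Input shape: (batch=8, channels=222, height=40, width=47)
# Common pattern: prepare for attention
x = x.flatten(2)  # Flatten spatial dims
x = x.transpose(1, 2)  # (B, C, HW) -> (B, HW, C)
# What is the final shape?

Input shape: (8, 222, 40, 47)
  -> after flatten(2): (8, 222, 1880)
Output shape: (8, 1880, 222)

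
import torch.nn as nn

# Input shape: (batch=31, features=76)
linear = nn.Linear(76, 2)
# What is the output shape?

Input shape: (31, 76)
Output shape: (31, 2)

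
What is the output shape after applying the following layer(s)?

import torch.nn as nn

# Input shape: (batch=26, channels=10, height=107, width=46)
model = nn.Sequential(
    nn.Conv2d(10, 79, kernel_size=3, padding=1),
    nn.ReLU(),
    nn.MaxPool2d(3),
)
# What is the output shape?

Input shape: (26, 10, 107, 46)
  -> after Conv2d: (26, 79, 107, 46)
  -> after ReLU: (26, 79, 107, 46)
Output shape: (26, 79, 35, 15)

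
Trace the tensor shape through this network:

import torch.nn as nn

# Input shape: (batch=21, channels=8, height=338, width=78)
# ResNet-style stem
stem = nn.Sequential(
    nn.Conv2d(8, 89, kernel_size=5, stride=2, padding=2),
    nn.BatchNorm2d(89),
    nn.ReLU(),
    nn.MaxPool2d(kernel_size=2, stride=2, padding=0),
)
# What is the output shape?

Input shape: (21, 8, 338, 78)
  -> after Conv2d 5x5 stride=2: (21, 89, 169, 39)
Output shape: (21, 89, 84, 19)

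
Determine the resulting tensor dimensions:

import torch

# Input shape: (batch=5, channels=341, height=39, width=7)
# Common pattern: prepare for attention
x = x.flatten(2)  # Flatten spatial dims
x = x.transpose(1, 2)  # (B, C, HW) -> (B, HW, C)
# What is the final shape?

Input shape: (5, 341, 39, 7)
  -> after flatten(2): (5, 341, 273)
Output shape: (5, 273, 341)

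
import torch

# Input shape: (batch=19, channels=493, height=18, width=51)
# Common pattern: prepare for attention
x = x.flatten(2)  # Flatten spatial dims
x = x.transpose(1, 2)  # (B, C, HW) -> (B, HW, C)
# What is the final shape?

Input shape: (19, 493, 18, 51)
  -> after flatten(2): (19, 493, 918)
Output shape: (19, 918, 493)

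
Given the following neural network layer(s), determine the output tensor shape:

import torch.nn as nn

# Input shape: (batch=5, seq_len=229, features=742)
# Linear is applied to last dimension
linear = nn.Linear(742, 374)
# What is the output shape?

Input shape: (5, 229, 742)
Output shape: (5, 229, 374)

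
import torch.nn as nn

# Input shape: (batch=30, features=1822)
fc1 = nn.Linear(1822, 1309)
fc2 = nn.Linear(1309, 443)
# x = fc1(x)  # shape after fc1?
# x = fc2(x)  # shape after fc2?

Input shape: (30, 1822)
  -> after fc1: (30, 1309)
Output shape: (30, 443)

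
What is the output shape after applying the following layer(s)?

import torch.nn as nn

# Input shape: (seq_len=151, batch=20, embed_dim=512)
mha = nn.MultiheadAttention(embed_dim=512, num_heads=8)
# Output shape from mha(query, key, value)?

Input shape: (151, 20, 512)
Output shape: (151, 20, 512)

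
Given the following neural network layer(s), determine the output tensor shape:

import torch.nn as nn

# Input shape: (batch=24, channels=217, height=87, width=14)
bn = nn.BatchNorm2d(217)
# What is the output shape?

Input shape: (24, 217, 87, 14)
Output shape: (24, 217, 87, 14)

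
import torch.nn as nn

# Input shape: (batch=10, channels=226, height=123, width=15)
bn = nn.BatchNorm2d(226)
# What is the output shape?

Input shape: (10, 226, 123, 15)
Output shape: (10, 226, 123, 15)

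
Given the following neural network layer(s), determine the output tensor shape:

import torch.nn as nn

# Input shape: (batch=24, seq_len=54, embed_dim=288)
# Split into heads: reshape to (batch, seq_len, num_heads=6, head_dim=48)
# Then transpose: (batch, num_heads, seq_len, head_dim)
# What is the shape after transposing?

Input shape: (24, 54, 288)
  -> after reshape: (24, 54, 6, 48)
Output shape: (24, 6, 54, 48)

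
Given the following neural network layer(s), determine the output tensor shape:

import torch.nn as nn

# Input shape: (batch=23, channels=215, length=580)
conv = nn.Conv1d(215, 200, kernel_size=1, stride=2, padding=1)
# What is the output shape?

Input shape: (23, 215, 580)
Output shape: (23, 200, 291)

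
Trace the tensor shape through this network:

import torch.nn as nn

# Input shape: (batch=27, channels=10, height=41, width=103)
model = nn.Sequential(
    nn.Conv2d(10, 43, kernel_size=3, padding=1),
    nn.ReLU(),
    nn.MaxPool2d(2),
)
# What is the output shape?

Input shape: (27, 10, 41, 103)
  -> after Conv2d: (27, 43, 41, 103)
  -> after ReLU: (27, 43, 41, 103)
Output shape: (27, 43, 20, 51)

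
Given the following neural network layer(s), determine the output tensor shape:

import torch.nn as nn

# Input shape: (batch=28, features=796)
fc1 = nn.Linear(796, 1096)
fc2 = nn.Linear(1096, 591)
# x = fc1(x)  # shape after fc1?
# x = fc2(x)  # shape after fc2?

Input shape: (28, 796)
  -> after fc1: (28, 1096)
Output shape: (28, 591)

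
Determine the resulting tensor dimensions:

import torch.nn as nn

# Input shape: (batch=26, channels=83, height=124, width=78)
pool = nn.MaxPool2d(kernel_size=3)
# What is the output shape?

Input shape: (26, 83, 124, 78)
Output shape: (26, 83, 41, 26)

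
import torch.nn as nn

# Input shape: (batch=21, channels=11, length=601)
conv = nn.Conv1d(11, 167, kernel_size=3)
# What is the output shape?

Input shape: (21, 11, 601)
Output shape: (21, 167, 599)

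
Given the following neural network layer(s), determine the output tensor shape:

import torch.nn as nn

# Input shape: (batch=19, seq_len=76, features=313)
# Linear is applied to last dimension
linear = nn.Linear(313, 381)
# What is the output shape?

Input shape: (19, 76, 313)
Output shape: (19, 76, 381)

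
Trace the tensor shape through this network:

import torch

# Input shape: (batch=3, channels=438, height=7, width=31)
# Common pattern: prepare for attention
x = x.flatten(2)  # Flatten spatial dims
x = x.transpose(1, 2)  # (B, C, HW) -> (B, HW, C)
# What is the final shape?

Input shape: (3, 438, 7, 31)
  -> after flatten(2): (3, 438, 217)
Output shape: (3, 217, 438)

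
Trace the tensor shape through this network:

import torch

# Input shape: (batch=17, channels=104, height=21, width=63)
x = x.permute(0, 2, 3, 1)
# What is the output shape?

Input shape: (17, 104, 21, 63)
Output shape: (17, 21, 63, 104)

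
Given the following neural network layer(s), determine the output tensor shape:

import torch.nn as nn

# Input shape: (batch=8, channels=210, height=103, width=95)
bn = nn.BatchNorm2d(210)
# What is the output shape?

Input shape: (8, 210, 103, 95)
Output shape: (8, 210, 103, 95)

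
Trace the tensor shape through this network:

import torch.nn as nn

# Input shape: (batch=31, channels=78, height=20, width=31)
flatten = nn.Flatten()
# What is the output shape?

Input shape: (31, 78, 20, 31)
Output shape: (31, 48360)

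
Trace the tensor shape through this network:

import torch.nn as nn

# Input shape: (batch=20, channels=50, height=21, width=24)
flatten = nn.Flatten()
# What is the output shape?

Input shape: (20, 50, 21, 24)
Output shape: (20, 25200)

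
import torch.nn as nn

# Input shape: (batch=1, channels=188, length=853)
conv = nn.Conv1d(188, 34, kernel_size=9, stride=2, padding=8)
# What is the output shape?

Input shape: (1, 188, 853)
Output shape: (1, 34, 431)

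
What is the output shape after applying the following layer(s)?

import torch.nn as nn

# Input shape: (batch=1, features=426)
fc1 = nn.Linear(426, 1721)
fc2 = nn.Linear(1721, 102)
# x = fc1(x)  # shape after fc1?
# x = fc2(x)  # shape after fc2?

Input shape: (1, 426)
  -> after fc1: (1, 1721)
Output shape: (1, 102)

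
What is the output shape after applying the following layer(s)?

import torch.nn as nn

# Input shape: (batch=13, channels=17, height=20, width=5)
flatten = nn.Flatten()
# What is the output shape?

Input shape: (13, 17, 20, 5)
Output shape: (13, 1700)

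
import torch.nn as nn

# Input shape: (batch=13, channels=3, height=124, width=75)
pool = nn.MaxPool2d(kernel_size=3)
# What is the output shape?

Input shape: (13, 3, 124, 75)
Output shape: (13, 3, 41, 25)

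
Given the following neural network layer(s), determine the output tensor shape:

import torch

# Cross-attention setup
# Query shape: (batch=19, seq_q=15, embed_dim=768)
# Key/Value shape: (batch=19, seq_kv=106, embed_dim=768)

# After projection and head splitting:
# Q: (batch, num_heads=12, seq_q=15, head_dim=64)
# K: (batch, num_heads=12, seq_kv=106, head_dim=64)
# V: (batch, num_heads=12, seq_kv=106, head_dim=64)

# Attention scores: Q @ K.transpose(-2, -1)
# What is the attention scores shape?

Input shape: (19, 15, 768)
Output shape: (19, 12, 15, 106)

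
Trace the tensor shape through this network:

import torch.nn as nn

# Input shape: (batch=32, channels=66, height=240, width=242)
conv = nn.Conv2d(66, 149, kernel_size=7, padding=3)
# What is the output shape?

Input shape: (32, 66, 240, 242)
Output shape: (32, 149, 240, 242)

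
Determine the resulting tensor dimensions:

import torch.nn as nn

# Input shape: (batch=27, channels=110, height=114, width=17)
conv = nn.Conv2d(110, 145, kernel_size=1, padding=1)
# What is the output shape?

Input shape: (27, 110, 114, 17)
Output shape: (27, 145, 116, 19)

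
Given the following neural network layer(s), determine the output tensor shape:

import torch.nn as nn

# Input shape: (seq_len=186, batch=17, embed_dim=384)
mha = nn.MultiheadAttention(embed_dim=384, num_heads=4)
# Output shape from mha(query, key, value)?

Input shape: (186, 17, 384)
Output shape: (186, 17, 384)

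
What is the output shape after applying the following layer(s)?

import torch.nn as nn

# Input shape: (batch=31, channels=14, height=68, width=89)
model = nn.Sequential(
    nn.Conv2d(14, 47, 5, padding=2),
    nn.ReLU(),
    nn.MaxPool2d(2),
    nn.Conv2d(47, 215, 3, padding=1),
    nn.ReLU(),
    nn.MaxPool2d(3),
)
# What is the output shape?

Input shape: (31, 14, 68, 89)
  -> after first Conv2d: (31, 47, 68, 89)
  -> after first MaxPool2d: (31, 47, 34, 44)
  -> after second Conv2d: (31, 215, 34, 44)
Output shape: (31, 215, 11, 14)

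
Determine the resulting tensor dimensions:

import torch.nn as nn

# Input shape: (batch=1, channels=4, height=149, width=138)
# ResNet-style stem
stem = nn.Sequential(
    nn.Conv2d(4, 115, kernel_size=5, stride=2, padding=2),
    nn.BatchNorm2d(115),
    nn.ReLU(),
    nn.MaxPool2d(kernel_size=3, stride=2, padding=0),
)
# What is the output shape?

Input shape: (1, 4, 149, 138)
  -> after Conv2d 5x5 stride=2: (1, 115, 75, 69)
Output shape: (1, 115, 37, 34)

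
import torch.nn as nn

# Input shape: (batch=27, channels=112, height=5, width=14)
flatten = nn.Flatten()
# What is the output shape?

Input shape: (27, 112, 5, 14)
Output shape: (27, 7840)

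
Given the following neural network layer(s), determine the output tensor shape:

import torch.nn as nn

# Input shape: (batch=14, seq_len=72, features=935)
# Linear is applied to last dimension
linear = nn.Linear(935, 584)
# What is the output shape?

Input shape: (14, 72, 935)
Output shape: (14, 72, 584)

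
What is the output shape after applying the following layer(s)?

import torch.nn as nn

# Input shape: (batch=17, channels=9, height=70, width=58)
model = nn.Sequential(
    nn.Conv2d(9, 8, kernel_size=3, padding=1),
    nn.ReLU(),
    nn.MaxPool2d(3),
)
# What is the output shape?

Input shape: (17, 9, 70, 58)
  -> after Conv2d: (17, 8, 70, 58)
  -> after ReLU: (17, 8, 70, 58)
Output shape: (17, 8, 23, 19)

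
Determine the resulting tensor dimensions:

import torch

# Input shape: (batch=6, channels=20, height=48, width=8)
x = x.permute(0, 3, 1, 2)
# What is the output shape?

Input shape: (6, 20, 48, 8)
Output shape: (6, 8, 20, 48)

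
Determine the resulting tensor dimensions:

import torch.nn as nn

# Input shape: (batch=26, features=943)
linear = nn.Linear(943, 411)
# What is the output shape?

Input shape: (26, 943)
Output shape: (26, 411)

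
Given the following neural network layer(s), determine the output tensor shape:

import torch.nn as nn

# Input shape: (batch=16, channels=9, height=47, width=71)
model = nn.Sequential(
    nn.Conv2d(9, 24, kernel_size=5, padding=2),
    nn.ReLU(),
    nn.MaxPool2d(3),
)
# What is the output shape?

Input shape: (16, 9, 47, 71)
  -> after Conv2d: (16, 24, 47, 71)
  -> after ReLU: (16, 24, 47, 71)
Output shape: (16, 24, 15, 23)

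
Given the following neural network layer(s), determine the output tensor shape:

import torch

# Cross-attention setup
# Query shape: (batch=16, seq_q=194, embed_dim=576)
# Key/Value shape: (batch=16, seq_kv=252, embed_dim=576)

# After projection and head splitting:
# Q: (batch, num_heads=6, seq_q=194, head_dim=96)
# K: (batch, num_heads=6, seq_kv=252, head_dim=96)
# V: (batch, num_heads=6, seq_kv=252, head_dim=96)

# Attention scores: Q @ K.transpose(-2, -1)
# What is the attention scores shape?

Input shape: (16, 194, 576)
Output shape: (16, 6, 194, 252)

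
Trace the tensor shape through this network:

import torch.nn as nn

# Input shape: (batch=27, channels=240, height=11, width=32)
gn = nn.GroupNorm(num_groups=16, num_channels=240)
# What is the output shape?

Input shape: (27, 240, 11, 32)
Output shape: (27, 240, 11, 32)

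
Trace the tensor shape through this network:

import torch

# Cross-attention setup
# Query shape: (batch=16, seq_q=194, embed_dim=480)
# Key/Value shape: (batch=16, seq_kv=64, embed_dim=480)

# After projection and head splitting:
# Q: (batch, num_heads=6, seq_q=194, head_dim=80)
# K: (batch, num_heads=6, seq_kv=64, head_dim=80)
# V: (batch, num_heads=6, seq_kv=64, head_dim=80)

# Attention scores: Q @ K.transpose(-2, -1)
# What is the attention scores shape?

Input shape: (16, 194, 480)
Output shape: (16, 6, 194, 64)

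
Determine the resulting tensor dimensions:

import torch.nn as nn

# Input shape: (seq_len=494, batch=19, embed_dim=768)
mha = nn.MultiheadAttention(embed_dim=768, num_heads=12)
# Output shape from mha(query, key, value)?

Input shape: (494, 19, 768)
Output shape: (494, 19, 768)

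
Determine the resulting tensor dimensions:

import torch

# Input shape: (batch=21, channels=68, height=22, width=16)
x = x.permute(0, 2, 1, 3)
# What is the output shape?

Input shape: (21, 68, 22, 16)
Output shape: (21, 22, 68, 16)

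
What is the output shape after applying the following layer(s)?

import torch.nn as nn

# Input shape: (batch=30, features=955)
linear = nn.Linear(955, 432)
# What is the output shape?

Input shape: (30, 955)
Output shape: (30, 432)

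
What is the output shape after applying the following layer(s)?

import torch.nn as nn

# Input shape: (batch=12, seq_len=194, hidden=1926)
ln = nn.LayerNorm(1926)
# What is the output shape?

Input shape: (12, 194, 1926)
Output shape: (12, 194, 1926)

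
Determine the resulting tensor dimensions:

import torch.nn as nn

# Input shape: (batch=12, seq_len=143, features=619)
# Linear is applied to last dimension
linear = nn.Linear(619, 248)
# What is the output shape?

Input shape: (12, 143, 619)
Output shape: (12, 143, 248)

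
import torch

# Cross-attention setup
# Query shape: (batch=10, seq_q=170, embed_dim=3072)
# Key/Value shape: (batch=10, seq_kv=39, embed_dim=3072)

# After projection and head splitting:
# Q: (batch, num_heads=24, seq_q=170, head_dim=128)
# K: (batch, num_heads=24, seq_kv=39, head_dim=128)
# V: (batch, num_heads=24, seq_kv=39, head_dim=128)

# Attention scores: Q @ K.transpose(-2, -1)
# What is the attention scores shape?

Input shape: (10, 170, 3072)
Output shape: (10, 24, 170, 39)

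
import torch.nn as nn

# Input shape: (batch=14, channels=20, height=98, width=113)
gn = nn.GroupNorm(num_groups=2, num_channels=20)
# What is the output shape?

Input shape: (14, 20, 98, 113)
Output shape: (14, 20, 98, 113)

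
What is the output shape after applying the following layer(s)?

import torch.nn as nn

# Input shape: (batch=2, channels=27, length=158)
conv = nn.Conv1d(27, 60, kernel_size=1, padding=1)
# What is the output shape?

Input shape: (2, 27, 158)
Output shape: (2, 60, 160)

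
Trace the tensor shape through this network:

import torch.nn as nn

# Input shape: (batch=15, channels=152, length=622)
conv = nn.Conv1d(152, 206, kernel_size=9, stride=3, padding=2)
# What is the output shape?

Input shape: (15, 152, 622)
Output shape: (15, 206, 206)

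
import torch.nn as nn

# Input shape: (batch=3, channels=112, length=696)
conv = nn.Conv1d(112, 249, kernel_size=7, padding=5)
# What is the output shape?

Input shape: (3, 112, 696)
Output shape: (3, 249, 700)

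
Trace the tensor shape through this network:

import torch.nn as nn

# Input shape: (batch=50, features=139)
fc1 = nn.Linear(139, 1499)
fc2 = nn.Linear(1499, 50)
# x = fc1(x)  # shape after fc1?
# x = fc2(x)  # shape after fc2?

Input shape: (50, 139)
  -> after fc1: (50, 1499)
Output shape: (50, 50)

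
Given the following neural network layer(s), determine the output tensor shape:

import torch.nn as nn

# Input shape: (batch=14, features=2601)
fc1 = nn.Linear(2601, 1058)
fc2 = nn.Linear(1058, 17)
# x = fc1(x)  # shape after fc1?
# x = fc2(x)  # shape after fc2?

Input shape: (14, 2601)
  -> after fc1: (14, 1058)
Output shape: (14, 17)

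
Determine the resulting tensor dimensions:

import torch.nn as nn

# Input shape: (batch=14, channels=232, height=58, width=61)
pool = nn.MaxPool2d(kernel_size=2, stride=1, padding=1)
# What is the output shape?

Input shape: (14, 232, 58, 61)
Output shape: (14, 232, 59, 62)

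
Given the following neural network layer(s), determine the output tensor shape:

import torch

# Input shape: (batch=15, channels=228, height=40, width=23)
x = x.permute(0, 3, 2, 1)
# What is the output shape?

Input shape: (15, 228, 40, 23)
Output shape: (15, 23, 40, 228)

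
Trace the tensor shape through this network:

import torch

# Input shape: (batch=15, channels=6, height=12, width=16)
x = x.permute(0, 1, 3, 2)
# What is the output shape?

Input shape: (15, 6, 12, 16)
Output shape: (15, 6, 16, 12)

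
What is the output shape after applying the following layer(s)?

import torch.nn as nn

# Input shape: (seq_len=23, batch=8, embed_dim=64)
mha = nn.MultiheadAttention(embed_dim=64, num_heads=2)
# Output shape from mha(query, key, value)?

Input shape: (23, 8, 64)
Output shape: (23, 8, 64)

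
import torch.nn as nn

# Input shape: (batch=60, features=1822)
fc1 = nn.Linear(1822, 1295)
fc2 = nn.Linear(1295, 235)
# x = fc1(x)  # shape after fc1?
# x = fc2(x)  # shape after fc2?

Input shape: (60, 1822)
  -> after fc1: (60, 1295)
Output shape: (60, 235)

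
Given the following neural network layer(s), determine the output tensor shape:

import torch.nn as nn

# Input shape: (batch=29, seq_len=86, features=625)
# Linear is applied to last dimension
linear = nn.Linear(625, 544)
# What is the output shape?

Input shape: (29, 86, 625)
Output shape: (29, 86, 544)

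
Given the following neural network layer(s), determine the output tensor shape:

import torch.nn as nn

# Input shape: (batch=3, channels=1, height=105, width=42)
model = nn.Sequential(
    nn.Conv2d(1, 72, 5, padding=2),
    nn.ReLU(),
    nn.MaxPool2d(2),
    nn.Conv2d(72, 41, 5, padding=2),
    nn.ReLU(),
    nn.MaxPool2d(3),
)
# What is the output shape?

Input shape: (3, 1, 105, 42)
  -> after first Conv2d: (3, 72, 105, 42)
  -> after first MaxPool2d: (3, 72, 52, 21)
  -> after second Conv2d: (3, 41, 52, 21)
Output shape: (3, 41, 17, 7)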